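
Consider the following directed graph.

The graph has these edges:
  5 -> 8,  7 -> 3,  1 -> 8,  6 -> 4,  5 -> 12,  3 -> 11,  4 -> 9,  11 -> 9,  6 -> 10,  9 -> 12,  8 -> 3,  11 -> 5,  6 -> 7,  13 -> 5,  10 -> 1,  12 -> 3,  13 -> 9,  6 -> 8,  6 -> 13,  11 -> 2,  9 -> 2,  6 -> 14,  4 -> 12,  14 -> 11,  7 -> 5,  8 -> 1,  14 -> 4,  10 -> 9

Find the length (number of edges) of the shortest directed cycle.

For each vertex v, BFS finds the shortest path from v back to v.
The shortest such closed walk is 1 → 8 → 1, length 2.

2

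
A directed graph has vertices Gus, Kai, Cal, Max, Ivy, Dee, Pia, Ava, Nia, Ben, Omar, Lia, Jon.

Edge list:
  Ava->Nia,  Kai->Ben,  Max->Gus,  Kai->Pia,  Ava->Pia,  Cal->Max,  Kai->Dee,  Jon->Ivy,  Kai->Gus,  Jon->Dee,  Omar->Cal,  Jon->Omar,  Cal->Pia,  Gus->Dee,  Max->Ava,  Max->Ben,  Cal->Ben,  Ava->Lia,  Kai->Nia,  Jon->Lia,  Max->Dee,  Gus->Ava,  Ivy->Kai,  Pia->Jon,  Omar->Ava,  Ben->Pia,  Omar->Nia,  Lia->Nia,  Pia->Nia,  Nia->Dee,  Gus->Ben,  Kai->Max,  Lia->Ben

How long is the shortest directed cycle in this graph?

4

For each vertex v, BFS finds the shortest path from v back to v.
The shortest such closed walk is Jon → Ivy → Kai → Pia → Jon, length 4.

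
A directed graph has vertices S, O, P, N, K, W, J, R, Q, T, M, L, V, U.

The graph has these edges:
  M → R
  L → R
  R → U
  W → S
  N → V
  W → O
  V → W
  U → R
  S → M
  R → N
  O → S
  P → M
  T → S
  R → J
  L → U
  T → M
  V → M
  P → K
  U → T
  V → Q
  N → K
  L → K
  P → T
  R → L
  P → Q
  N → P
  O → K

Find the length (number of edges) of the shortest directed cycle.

For each vertex v, BFS finds the shortest path from v back to v.
The shortest such closed walk is R → U → R, length 2.

2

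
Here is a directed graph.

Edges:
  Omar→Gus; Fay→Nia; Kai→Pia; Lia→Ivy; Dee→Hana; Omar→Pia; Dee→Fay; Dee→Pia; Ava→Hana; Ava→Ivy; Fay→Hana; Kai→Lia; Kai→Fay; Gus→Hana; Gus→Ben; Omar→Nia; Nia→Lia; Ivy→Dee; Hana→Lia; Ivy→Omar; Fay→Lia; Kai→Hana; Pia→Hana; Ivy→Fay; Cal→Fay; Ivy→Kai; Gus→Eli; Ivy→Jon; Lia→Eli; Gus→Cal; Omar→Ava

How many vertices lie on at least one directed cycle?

12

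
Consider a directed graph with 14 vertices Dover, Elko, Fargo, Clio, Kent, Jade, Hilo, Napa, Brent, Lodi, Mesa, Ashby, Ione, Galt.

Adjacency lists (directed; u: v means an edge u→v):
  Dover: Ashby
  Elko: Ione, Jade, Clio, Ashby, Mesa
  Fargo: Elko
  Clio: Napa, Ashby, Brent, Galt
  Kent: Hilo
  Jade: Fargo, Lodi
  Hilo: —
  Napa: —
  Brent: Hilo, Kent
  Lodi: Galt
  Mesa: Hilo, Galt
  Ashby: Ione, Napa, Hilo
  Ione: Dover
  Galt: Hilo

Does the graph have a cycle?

DFS with white/gray/black marking, starting from Fargo:
Fargo gray
  Elko gray
    Ione gray
      Dover gray
        Ashby gray
          Ashby→Ione: Ione is gray → back edge
Back edge found, so a cycle exists: Ione → Dover → Ashby → Ione.

Yes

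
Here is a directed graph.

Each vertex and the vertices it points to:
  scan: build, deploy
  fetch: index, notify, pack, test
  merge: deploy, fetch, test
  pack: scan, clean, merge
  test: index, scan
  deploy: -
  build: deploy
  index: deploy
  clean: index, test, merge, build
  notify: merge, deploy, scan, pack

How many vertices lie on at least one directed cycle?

5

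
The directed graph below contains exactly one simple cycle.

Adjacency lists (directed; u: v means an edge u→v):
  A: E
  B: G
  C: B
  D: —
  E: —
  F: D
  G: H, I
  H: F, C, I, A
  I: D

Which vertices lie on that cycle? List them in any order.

B, C, G, H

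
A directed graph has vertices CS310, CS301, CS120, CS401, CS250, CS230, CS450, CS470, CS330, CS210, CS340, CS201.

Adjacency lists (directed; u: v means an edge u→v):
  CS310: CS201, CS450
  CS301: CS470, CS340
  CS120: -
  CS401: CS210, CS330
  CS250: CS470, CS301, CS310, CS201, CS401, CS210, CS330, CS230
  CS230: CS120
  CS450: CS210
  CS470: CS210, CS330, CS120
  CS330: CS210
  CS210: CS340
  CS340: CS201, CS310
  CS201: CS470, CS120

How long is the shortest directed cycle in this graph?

4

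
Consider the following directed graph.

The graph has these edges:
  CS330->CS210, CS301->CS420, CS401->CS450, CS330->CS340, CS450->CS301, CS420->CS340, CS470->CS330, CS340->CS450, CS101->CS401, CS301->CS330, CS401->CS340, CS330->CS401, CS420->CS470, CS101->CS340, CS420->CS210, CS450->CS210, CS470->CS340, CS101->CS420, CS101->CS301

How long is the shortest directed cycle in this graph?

For each vertex v, BFS finds the shortest path from v back to v.
The shortest such closed walk is CS301 → CS420 → CS340 → CS450 → CS301, length 4.

4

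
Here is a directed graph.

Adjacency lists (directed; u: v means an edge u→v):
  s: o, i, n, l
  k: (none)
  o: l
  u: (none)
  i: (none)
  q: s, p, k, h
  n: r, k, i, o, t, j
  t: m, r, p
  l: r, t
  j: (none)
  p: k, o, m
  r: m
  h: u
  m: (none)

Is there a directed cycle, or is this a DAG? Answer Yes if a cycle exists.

Yes

DFS with white/gray/black marking, starting from o:
o gray
  l gray
    r gray
      m gray
      m black
    r black
    t gray
      t→m: m black — skip
      t→r: r black — skip
      p gray
        k gray
        k black
        p→o: o is gray → back edge
Back edge found, so a cycle exists: o → l → t → p → o.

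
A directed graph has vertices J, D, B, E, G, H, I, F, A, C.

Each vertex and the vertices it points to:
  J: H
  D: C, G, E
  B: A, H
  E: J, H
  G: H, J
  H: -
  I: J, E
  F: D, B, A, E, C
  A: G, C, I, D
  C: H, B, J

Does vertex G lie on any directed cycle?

No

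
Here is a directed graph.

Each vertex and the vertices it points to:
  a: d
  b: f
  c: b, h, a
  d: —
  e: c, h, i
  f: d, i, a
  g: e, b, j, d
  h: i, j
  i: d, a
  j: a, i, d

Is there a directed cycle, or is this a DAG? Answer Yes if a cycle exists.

DFS with white/gray/black marking, starting from b:
b gray
  f gray
    d gray
    d black
    i gray
      i→d: d black — skip
      a gray
        a→d: d black — skip
      a black
    i black
    f→a: a black — skip
  f black
b black
c gray
  c→b: b black — skip
  h gray
    h→i: i black — skip
    j gray
      j→a: a black — skip
      j→i: i black — skip
      j→d: d black — skip
    j black
  h black
  c→a: a black — skip
c black
e gray
  e→c: c black — skip
  e→h: h black — skip
  e→i: i black — skip
e black
g gray
  g→e: e black — skip
  g→b: b black — skip
  g→j: j black — skip
  g→d: d black — skip
g black
Every edge goes to a white or black vertex — no back edge, so the graph is acyclic.

No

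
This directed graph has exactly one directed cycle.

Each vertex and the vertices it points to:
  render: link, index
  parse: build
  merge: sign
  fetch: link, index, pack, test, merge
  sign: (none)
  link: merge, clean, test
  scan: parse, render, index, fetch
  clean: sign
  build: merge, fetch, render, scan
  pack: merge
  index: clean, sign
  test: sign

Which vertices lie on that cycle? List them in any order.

DFS with gray/black marking from build:
build gray
  merge gray
    sign gray
    sign black
  merge black
  fetch gray
    link gray
      link→merge: merge black — skip
      clean gray
        clean→sign: sign black — skip
      clean black
      test gray
        test→sign: sign black — skip
      test black
    link black
    index gray
      index→clean: clean black — skip
      index→sign: sign black — skip
    index black
    pack gray
      pack→merge: merge black — skip
    pack black
    fetch→test: test black — skip
    fetch→merge: merge black — skip
  fetch black
  render gray
    render→link: link black — skip
    render→index: index black — skip
  render black
  scan gray
    parse gray
      parse→build: build is gray → back edge
Back edge closes the cycle build → scan → parse → build; its vertices are {scan, build, parse}.

scan, build, parse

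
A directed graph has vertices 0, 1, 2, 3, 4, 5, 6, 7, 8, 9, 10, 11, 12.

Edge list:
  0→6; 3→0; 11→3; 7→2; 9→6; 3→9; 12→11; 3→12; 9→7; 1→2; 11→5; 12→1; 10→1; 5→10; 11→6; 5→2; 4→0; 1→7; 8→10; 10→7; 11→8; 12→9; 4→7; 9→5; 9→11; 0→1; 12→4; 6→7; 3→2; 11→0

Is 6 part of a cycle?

6 lies on a cycle iff there is a path from 6 back to itself.
Exploring from 6, it never reaches itself; equivalently, its strongly connected component is a singleton.

No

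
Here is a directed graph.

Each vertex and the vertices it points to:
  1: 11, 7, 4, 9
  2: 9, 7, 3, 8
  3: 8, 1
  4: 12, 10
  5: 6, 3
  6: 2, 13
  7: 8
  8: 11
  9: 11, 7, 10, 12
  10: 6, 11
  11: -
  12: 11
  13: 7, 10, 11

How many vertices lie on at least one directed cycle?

8

A vertex is on a directed cycle iff it belongs to a strongly connected component of size ≥ 2 (or has a self-loop).
The vertices on cycles are {1, 2, 3, 4, 6, 9, 10, 13} — 8 in total.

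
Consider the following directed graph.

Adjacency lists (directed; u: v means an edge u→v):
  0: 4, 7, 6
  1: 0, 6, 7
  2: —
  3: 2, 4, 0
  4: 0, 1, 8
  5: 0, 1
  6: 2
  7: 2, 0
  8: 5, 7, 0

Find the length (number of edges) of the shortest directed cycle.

For each vertex v, BFS finds the shortest path from v back to v.
The shortest such closed walk is 4 → 0 → 4, length 2.

2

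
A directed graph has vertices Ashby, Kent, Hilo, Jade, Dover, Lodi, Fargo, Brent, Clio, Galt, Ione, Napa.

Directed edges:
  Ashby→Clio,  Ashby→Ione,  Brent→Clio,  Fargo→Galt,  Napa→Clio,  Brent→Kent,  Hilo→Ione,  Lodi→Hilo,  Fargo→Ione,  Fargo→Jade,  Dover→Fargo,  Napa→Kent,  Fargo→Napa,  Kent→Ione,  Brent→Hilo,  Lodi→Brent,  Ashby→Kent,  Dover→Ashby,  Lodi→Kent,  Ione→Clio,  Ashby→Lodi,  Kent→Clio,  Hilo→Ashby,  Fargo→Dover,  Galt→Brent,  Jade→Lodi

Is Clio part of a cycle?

No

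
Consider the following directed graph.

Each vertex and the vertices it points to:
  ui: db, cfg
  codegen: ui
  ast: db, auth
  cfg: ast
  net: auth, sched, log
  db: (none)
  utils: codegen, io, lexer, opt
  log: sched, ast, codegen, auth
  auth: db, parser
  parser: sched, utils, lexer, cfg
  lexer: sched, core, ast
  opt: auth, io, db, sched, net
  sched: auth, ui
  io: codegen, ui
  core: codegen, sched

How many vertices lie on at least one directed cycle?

14

A vertex is on a directed cycle iff it belongs to a strongly connected component of size ≥ 2 (or has a self-loop).
The vertices on cycles are {io, ui, ast, cfg, log, net, opt, auth, core, lexer, sched, utils, parser, codegen} — 14 in total.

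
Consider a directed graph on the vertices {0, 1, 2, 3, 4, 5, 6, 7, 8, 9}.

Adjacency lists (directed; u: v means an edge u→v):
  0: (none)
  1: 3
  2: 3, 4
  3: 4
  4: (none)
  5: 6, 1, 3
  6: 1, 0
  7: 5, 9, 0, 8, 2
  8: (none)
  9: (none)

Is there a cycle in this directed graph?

No

DFS with white/gray/black marking, starting from 0:
0 gray
0 black
1 gray
  3 gray
    4 gray
    4 black
  3 black
1 black
2 gray
  2→3: 3 black — skip
  2→4: 4 black — skip
2 black
5 gray
  6 gray
    6→1: 1 black — skip
    6→0: 0 black — skip
  6 black
  5→1: 1 black — skip
  5→3: 3 black — skip
5 black
7 gray
  7→5: 5 black — skip
  9 gray
  9 black
  7→0: 0 black — skip
  8 gray
  8 black
  7→2: 2 black — skip
7 black
Every edge goes to a white or black vertex — no back edge, so the graph is acyclic.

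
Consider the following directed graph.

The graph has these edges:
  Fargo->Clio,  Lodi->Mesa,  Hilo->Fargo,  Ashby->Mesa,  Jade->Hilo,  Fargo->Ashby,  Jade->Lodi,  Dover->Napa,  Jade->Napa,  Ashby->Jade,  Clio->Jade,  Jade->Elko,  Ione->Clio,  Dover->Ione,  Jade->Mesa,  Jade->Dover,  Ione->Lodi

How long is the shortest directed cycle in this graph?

4

For each vertex v, BFS finds the shortest path from v back to v.
The shortest such closed walk is Ashby → Jade → Hilo → Fargo → Ashby, length 4.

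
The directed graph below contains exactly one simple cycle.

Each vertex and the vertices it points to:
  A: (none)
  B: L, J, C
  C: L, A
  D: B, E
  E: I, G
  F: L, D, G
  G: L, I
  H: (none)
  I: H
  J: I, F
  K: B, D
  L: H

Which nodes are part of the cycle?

B, D, F, J

DFS with gray/black marking from D:
D gray
  B gray
    L gray
      H gray
      H black
    L black
    J gray
      I gray
        I→H: H black — skip
      I black
      F gray
        F→L: L black — skip
        F→D: D is gray → back edge
Back edge closes the cycle D → B → J → F → D; its vertices are {B, D, F, J}.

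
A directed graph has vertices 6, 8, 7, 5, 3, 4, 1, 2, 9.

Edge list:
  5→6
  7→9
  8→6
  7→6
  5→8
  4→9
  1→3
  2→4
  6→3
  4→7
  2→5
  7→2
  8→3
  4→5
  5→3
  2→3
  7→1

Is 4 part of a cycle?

Yes

4 is on a cycle iff 4 can reach itself via ≥1 edge.
4 → 7 → 2 → 4 — yes.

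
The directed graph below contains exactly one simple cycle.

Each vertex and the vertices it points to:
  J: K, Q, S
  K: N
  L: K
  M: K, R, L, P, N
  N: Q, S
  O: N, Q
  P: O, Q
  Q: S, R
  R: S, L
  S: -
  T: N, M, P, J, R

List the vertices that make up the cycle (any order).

DFS with gray/black marking from R:
R gray
  S gray
  S black
  L gray
    K gray
      N gray
        Q gray
          Q→S: S black — skip
          Q→R: R is gray → back edge
Back edge closes the cycle R → L → K → N → Q → R; its vertices are {K, L, N, Q, R}.

K, L, N, Q, R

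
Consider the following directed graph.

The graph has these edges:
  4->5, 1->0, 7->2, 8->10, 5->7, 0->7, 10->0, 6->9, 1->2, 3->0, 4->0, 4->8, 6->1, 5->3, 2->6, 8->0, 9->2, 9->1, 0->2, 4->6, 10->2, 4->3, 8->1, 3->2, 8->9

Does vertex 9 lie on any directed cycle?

Yes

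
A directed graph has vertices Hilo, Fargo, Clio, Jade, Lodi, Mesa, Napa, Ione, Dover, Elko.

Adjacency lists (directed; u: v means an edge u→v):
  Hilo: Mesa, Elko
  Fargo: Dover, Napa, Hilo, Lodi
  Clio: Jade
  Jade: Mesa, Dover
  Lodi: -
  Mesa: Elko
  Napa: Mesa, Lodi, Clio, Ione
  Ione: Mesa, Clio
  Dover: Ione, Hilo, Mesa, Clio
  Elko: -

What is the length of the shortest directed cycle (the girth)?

3

For each vertex v, BFS finds the shortest path from v back to v.
The shortest such closed walk is Dover → Clio → Jade → Dover, length 3.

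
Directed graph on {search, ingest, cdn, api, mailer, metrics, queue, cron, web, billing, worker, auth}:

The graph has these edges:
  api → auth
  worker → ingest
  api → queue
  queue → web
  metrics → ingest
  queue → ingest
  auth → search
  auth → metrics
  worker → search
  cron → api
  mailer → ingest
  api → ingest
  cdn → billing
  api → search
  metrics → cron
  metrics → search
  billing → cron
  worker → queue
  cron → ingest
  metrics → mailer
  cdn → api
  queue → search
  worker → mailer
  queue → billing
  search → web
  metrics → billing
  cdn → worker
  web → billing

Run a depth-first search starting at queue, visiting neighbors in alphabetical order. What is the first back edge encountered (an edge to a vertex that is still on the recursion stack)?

metrics→billing

DFS from queue (visiting neighbors in alphabetical order); mark gray on enter, black on exit:
queue gray
  billing gray
    cron gray
      api gray
        auth gray
          metrics gray
            metrics→billing: billing is gray → back edge
First back edge: metrics → billing.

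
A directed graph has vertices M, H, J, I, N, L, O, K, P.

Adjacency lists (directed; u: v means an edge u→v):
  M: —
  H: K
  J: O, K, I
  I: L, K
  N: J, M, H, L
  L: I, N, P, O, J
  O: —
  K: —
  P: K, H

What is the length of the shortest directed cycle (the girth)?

2

For each vertex v, BFS finds the shortest path from v back to v.
The shortest such closed walk is N → L → N, length 2.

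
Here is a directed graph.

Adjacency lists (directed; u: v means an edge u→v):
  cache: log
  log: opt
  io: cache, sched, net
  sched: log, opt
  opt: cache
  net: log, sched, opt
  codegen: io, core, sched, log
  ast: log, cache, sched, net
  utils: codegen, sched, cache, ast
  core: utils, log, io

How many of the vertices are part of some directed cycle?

A vertex is on a directed cycle iff it belongs to a strongly connected component of size ≥ 2 (or has a self-loop).
The vertices on cycles are {log, opt, core, cache, utils, codegen} — 6 in total.

6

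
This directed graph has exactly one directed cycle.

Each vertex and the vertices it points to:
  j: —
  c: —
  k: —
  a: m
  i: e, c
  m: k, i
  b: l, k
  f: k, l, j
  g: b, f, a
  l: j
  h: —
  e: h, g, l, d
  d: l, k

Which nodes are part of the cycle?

DFS with gray/black marking from i:
i gray
  e gray
    h gray
    h black
    g gray
      b gray
        l gray
          j gray
          j black
        l black
        k gray
        k black
      b black
      f gray
        f→k: k black — skip
        f→l: l black — skip
        f→j: j black — skip
      f black
      a gray
        m gray
          m→k: k black — skip
          m→i: i is gray → back edge
Back edge closes the cycle i → e → g → a → m → i; its vertices are {a, e, g, i, m}.

a, e, g, i, m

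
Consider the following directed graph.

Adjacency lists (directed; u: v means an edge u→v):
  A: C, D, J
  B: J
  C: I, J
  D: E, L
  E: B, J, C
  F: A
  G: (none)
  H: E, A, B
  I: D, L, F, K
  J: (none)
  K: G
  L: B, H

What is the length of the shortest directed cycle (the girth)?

For each vertex v, BFS finds the shortest path from v back to v.
The shortest such closed walk is I → D → E → C → I, length 4.

4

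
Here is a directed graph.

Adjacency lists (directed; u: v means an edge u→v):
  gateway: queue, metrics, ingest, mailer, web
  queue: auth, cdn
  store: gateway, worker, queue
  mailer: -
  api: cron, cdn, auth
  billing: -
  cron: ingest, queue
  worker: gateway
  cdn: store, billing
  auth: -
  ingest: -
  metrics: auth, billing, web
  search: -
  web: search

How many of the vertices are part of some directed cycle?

5

A vertex is on a directed cycle iff it belongs to a strongly connected component of size ≥ 2 (or has a self-loop).
The vertices on cycles are {cdn, queue, store, worker, gateway} — 5 in total.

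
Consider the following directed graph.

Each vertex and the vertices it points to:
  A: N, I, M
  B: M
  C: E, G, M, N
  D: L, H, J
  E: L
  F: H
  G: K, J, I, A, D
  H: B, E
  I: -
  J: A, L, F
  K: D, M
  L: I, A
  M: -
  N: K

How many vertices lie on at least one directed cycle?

9

A vertex is on a directed cycle iff it belongs to a strongly connected component of size ≥ 2 (or has a self-loop).
The vertices on cycles are {A, D, E, F, H, J, K, L, N} — 9 in total.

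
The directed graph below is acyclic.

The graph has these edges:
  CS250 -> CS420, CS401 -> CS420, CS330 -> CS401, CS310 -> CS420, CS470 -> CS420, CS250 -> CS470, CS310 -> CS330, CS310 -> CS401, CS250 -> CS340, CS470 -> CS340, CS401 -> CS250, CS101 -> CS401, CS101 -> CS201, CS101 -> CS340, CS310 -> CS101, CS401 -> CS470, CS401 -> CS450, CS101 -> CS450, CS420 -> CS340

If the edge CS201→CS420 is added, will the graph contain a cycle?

No

Adding CS201→CS420 creates a cycle iff CS420 can already reach CS201.
Explore from CS420: no path reaches CS201. The graph stays acyclic.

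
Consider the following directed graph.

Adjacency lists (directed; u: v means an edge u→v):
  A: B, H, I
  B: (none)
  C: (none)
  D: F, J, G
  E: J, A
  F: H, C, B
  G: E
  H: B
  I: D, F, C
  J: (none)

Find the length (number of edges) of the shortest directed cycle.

5

For each vertex v, BFS finds the shortest path from v back to v.
The shortest such closed walk is E → A → I → D → G → E, length 5.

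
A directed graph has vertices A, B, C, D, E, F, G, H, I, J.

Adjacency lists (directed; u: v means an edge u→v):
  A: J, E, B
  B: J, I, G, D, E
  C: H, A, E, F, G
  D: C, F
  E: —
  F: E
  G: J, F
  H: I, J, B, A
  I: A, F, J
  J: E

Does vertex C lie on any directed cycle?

Yes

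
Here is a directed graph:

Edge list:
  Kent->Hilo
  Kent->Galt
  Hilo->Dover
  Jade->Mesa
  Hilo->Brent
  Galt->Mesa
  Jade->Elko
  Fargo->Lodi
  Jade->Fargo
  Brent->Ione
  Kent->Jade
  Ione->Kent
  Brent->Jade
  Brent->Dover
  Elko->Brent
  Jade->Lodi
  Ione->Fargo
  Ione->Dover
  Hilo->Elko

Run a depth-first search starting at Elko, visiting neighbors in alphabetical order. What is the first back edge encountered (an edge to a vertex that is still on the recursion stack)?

Hilo->Brent

DFS from Elko (visiting neighbors in alphabetical order); mark gray on enter, black on exit:
Elko gray
  Brent gray
    Dover gray
    Dover black
    Ione gray
      Ione→Dover: Dover black — skip
      Fargo gray
        Lodi gray
        Lodi black
      Fargo black
      Kent gray
        Galt gray
          Mesa gray
          Mesa black
        Galt black
        Hilo gray
          Hilo→Brent: Brent is gray → back edge
First back edge: Hilo → Brent.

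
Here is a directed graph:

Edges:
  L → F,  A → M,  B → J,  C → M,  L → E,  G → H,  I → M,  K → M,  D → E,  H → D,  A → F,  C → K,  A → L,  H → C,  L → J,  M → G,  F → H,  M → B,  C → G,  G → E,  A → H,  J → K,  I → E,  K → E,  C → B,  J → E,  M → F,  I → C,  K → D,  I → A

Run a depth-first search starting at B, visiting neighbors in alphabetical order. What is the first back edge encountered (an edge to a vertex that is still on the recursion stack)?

DFS from B (visiting neighbors in alphabetical order); mark gray on enter, black on exit:
B gray
  J gray
    E gray
    E black
    K gray
      D gray
        D→E: E black — skip
      D black
      K→E: E black — skip
      M gray
        M→B: B is gray → back edge
First back edge: M → B.

M→B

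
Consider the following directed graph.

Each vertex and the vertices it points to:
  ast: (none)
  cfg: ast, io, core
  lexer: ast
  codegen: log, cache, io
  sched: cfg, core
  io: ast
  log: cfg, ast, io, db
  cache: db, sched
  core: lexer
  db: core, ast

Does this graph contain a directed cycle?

No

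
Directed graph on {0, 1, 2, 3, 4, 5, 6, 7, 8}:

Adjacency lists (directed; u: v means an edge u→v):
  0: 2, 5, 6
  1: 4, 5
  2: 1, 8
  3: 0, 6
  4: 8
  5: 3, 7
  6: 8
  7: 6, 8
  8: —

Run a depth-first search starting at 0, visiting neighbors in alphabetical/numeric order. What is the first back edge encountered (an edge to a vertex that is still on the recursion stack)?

3→0

DFS from 0 (visiting neighbors in alphabetical/numeric order); mark gray on enter, black on exit:
0 gray
  2 gray
    1 gray
      4 gray
        8 gray
        8 black
      4 black
      5 gray
        3 gray
          3→0: 0 is gray → back edge
First back edge: 3 → 0.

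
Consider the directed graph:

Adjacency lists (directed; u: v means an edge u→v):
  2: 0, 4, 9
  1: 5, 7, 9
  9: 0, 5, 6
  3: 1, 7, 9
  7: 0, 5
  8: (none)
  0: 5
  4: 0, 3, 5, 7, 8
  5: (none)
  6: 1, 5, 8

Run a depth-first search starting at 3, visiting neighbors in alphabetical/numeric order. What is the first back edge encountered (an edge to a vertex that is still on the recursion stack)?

DFS from 3 (visiting neighbors in alphabetical/numeric order); mark gray on enter, black on exit:
3 gray
  1 gray
    5 gray
    5 black
    7 gray
      0 gray
        0→5: 5 black — skip
      0 black
      7→5: 5 black — skip
    7 black
    9 gray
      9→0: 0 black — skip
      9→5: 5 black — skip
      6 gray
        6→1: 1 is gray → back edge
First back edge: 6 → 1.

6->1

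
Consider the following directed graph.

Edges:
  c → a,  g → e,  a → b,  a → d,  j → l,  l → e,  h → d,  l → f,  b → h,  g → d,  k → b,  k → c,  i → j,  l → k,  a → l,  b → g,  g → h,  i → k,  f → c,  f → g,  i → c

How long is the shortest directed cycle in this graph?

4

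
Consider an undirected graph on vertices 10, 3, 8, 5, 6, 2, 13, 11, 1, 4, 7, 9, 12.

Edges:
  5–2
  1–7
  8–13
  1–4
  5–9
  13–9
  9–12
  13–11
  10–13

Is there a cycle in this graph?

DFS, tracking each vertex's parent; an edge to a visited non-parent vertex closes a cycle.
Start from 11:
visit 11 (parent –)
  visit 13 (parent 11)
    13–11: parent, skip
    visit 9 (parent 13)
      visit 12 (parent 9)
        12–9: parent, skip
      9–13: parent, skip
      visit 5 (parent 9)
        5–9: parent, skip
        visit 2 (parent 5)
          2–5: parent, skip
    visit 10 (parent 13)
      10–13: parent, skip
    visit 8 (parent 13)
      8–13: parent, skip
visit 3 (parent –)
visit 6 (parent –)
visit 1 (parent –)
  visit 4 (parent 1)
    4–1: parent, skip
  visit 7 (parent 1)
    7–1: parent, skip
No non-parent visited neighbor found — the graph is a forest.

No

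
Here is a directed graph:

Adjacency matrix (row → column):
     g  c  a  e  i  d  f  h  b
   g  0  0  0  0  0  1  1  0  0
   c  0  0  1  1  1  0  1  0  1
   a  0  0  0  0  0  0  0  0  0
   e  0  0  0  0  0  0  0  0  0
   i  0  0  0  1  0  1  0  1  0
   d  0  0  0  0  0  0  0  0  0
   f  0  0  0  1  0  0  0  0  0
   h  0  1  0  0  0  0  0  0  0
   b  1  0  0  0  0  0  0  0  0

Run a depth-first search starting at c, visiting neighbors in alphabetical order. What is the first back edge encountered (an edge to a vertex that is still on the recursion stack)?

DFS from c (visiting neighbors in alphabetical order); mark gray on enter, black on exit:
c gray
  a gray
  a black
  b gray
    g gray
      d gray
      d black
      f gray
        e gray
        e black
      f black
    g black
  b black
  c→e: e black — skip
  c→f: f black — skip
  i gray
    i→d: d black — skip
    i→e: e black — skip
    h gray
      h→c: c is gray → back edge
First back edge: h → c.

h->c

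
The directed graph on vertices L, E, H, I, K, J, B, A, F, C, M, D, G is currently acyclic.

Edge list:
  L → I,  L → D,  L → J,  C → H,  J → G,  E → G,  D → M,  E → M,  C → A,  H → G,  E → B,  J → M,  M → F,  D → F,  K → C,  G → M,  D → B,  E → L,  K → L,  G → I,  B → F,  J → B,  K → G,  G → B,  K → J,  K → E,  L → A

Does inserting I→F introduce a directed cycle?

No

Adding I→F creates a cycle iff F can already reach I.
Explore from F: no path reaches I. The graph stays acyclic.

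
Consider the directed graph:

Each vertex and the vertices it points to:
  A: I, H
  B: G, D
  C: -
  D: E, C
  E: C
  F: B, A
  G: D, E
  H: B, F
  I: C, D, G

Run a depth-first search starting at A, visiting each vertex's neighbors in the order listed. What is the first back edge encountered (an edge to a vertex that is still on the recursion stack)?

F->A

DFS from A (visiting each vertex's neighbors in the order listed); mark gray on enter, black on exit:
A gray
  I gray
    C gray
    C black
    D gray
      E gray
        E→C: C black — skip
      E black
      D→C: C black — skip
    D black
    G gray
      G→D: D black — skip
      G→E: E black — skip
    G black
  I black
  H gray
    B gray
      B→G: G black — skip
      B→D: D black — skip
    B black
    F gray
      F→B: B black — skip
      F→A: A is gray → back edge
First back edge: F → A.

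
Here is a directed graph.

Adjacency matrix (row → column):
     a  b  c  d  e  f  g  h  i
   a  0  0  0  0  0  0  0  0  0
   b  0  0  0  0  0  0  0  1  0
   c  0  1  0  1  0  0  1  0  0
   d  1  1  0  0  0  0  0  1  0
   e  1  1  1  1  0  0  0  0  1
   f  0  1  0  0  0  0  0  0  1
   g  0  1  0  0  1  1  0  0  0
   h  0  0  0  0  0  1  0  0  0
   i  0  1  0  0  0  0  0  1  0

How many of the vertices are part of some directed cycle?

7

A vertex is on a directed cycle iff it belongs to a strongly connected component of size ≥ 2 (or has a self-loop).
The vertices on cycles are {b, c, e, f, g, h, i} — 7 in total.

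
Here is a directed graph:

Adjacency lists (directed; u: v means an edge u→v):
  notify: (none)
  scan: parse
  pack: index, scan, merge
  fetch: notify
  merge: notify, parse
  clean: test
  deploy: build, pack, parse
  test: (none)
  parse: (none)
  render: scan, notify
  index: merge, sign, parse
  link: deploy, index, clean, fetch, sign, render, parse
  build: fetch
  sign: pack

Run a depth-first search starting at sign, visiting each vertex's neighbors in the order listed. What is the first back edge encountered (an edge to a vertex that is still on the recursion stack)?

index→sign

DFS from sign (visiting each vertex's neighbors in the order listed); mark gray on enter, black on exit:
sign gray
  pack gray
    index gray
      merge gray
        notify gray
        notify black
        parse gray
        parse black
      merge black
      index→sign: sign is gray → back edge
First back edge: index → sign.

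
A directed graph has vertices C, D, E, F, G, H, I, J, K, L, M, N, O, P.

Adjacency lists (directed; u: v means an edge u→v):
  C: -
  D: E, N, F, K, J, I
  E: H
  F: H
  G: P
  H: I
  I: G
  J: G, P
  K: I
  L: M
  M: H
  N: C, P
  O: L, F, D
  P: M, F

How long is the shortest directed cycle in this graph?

For each vertex v, BFS finds the shortest path from v back to v.
The shortest such closed walk is G → P → F → H → I → G, length 5.

5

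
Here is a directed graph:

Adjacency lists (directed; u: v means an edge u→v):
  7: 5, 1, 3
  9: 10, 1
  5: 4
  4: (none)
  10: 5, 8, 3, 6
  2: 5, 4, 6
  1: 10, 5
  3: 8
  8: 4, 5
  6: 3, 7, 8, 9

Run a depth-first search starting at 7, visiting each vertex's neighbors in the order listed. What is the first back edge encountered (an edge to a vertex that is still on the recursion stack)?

6→7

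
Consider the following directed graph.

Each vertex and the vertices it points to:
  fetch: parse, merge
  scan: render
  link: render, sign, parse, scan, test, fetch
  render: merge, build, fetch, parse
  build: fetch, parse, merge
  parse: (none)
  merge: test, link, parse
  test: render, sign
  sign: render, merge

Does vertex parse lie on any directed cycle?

No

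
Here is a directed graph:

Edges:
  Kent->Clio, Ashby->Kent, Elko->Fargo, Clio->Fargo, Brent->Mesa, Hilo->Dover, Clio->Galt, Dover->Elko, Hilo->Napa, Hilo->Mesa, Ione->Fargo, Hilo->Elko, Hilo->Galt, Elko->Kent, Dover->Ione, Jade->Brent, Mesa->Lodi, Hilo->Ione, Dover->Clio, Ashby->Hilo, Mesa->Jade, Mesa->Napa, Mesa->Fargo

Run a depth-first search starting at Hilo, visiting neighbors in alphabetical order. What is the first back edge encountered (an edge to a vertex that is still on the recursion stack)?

DFS from Hilo (visiting neighbors in alphabetical order); mark gray on enter, black on exit:
Hilo gray
  Dover gray
    Clio gray
      Fargo gray
      Fargo black
      Galt gray
      Galt black
    Clio black
    Elko gray
      Elko→Fargo: Fargo black — skip
      Kent gray
        Kent→Clio: Clio black — skip
      Kent black
    Elko black
    Ione gray
      Ione→Fargo: Fargo black — skip
    Ione black
  Dover black
  Hilo→Elko: Elko black — skip
  Hilo→Galt: Galt black — skip
  Hilo→Ione: Ione black — skip
  Mesa gray
    Mesa→Fargo: Fargo black — skip
    Jade gray
      Brent gray
        Brent→Mesa: Mesa is gray → back edge
First back edge: Brent → Mesa.

Brent→Mesa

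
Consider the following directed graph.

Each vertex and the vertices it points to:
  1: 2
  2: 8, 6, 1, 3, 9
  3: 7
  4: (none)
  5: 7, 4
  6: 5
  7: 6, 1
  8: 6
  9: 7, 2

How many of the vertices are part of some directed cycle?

A vertex is on a directed cycle iff it belongs to a strongly connected component of size ≥ 2 (or has a self-loop).
The vertices on cycles are {1, 2, 3, 5, 6, 7, 8, 9} — 8 in total.

8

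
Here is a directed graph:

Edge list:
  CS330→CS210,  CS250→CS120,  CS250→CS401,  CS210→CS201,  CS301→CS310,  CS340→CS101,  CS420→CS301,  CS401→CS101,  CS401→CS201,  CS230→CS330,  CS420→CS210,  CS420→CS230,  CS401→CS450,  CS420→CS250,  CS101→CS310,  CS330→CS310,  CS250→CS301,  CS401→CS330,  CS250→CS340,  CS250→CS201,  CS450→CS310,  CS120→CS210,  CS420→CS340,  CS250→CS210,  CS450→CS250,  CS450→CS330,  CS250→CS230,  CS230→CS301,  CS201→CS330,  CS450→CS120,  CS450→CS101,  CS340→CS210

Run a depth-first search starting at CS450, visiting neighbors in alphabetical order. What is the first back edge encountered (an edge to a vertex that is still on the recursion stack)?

DFS from CS450 (visiting neighbors in alphabetical order); mark gray on enter, black on exit:
CS450 gray
  CS101 gray
    CS310 gray
    CS310 black
  CS101 black
  CS120 gray
    CS210 gray
      CS201 gray
        CS330 gray
          CS330→CS210: CS210 is gray → back edge
First back edge: CS330 → CS210.

CS330→CS210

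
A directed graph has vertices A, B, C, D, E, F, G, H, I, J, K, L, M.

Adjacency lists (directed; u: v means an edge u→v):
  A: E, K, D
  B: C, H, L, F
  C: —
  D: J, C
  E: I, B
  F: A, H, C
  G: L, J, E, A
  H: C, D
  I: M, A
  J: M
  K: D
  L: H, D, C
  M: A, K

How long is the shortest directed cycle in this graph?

3

For each vertex v, BFS finds the shortest path from v back to v.
The shortest such closed walk is E → I → A → E, length 3.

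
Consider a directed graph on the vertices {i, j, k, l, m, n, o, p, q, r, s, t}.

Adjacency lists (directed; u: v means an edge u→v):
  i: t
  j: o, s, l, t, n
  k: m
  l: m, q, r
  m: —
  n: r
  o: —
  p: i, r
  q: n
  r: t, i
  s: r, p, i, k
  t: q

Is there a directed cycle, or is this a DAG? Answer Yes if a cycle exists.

DFS with white/gray/black marking, starting from m:
m gray
m black
i gray
  t gray
    q gray
      n gray
        r gray
          r→t: t is gray → back edge
Back edge found, so a cycle exists: t → q → n → r → t.

Yes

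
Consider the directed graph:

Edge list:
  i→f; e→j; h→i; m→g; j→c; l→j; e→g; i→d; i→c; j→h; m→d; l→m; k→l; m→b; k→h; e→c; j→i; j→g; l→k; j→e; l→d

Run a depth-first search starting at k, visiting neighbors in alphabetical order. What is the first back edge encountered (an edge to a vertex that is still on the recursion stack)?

e→j

DFS from k (visiting neighbors in alphabetical order); mark gray on enter, black on exit:
k gray
  h gray
    i gray
      c gray
      c black
      d gray
      d black
      f gray
      f black
    i black
  h black
  l gray
    l→d: d black — skip
    j gray
      j→c: c black — skip
      e gray
        e→c: c black — skip
        g gray
        g black
        e→j: j is gray → back edge
First back edge: e → j.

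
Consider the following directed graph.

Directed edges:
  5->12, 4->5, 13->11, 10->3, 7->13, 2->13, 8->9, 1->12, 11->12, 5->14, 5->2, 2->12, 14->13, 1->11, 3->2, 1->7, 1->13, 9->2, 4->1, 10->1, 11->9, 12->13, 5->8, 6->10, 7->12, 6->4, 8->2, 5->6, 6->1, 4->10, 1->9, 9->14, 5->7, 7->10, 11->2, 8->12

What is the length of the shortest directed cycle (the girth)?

3

For each vertex v, BFS finds the shortest path from v back to v.
The shortest such closed walk is 6 → 4 → 5 → 6, length 3.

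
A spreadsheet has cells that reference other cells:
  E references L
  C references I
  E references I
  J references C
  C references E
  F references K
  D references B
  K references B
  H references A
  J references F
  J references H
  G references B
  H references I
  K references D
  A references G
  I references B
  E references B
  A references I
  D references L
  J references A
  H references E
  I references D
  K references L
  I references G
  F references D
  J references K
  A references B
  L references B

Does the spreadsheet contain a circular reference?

DFS with white/gray/black marking, starting from K:
K gray
  L gray
    B gray
    B black
  L black
  K→B: B black — skip
  D gray
    D→L: L black — skip
    D→B: B black — skip
  D black
K black
A gray
  G gray
    G→B: B black — skip
  G black
  I gray
    I→G: G black — skip
    I→D: D black — skip
    I→B: B black — skip
  I black
  A→B: B black — skip
A black
C gray
  C→I: I black — skip
  E gray
    E→B: B black — skip
    E→I: I black — skip
    E→L: L black — skip
  E black
C black
F gray
  F→K: K black — skip
  F→D: D black — skip
F black
H gray
  H→A: A black — skip
  H→E: E black — skip
  H→I: I black — skip
H black
J gray
  J→F: F black — skip
  J→H: H black — skip
  J→C: C black — skip
  J→K: K black — skip
  J→A: A black — skip
J black
Every edge goes to a white or black vertex — no back edge, so the graph is acyclic.

No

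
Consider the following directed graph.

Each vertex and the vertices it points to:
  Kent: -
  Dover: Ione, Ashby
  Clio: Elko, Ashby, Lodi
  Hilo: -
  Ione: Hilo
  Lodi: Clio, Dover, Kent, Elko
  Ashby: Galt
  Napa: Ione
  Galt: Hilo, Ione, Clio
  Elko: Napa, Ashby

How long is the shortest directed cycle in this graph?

For each vertex v, BFS finds the shortest path from v back to v.
The shortest such closed walk is Clio → Lodi → Clio, length 2.

2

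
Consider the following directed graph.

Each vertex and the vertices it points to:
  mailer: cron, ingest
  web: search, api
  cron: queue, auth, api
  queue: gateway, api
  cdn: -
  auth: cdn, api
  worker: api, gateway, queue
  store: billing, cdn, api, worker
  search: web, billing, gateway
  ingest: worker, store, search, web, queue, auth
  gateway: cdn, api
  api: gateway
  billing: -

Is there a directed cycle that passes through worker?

No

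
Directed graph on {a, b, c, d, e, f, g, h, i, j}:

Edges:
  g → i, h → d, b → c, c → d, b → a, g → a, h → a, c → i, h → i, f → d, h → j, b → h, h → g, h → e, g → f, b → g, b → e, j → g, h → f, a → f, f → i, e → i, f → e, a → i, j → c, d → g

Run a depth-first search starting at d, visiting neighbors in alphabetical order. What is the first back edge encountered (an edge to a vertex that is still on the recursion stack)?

f->d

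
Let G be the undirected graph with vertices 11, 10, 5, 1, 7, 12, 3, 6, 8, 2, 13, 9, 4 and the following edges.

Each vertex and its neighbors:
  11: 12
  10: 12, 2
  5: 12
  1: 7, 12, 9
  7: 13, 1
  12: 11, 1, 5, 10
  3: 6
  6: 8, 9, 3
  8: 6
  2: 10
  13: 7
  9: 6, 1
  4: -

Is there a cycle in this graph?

No

DFS, tracking each vertex's parent; an edge to a visited non-parent vertex closes a cycle.
Start from 12:
visit 12 (parent –)
  visit 11 (parent 12)
    11–12: parent, skip
  visit 1 (parent 12)
    visit 7 (parent 1)
      visit 13 (parent 7)
        13–7: parent, skip
      7–1: parent, skip
    1–12: parent, skip
    visit 9 (parent 1)
      visit 6 (parent 9)
        visit 8 (parent 6)
          8–6: parent, skip
        6–9: parent, skip
        visit 3 (parent 6)
          3–6: parent, skip
      9–1: parent, skip
  visit 5 (parent 12)
    5–12: parent, skip
  visit 10 (parent 12)
    10–12: parent, skip
    visit 2 (parent 10)
      2–10: parent, skip
visit 4 (parent –)
No non-parent visited neighbor found — the graph is a forest.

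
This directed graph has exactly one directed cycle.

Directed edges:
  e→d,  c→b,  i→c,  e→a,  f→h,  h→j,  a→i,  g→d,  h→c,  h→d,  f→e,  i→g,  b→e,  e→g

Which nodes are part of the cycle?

a, b, c, e, i

DFS with gray/black marking from e:
e gray
  g gray
    d gray
    d black
  g black
  e→d: d black — skip
  a gray
    i gray
      i→g: g black — skip
      c gray
        b gray
          b→e: e is gray → back edge
Back edge closes the cycle e → a → i → c → b → e; its vertices are {a, b, c, e, i}.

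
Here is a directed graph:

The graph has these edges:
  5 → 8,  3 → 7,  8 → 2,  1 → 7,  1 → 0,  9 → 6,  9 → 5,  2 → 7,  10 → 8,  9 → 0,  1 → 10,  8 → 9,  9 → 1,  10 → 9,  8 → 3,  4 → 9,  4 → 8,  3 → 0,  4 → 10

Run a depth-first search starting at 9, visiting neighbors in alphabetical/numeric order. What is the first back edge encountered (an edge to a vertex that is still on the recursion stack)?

DFS from 9 (visiting neighbors in alphabetical/numeric order); mark gray on enter, black on exit:
9 gray
  0 gray
  0 black
  1 gray
    1→0: 0 black — skip
    7 gray
    7 black
    10 gray
      8 gray
        2 gray
          2→7: 7 black — skip
        2 black
        3 gray
          3→0: 0 black — skip
          3→7: 7 black — skip
        3 black
        8→9: 9 is gray → back edge
First back edge: 8 → 9.

8→9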